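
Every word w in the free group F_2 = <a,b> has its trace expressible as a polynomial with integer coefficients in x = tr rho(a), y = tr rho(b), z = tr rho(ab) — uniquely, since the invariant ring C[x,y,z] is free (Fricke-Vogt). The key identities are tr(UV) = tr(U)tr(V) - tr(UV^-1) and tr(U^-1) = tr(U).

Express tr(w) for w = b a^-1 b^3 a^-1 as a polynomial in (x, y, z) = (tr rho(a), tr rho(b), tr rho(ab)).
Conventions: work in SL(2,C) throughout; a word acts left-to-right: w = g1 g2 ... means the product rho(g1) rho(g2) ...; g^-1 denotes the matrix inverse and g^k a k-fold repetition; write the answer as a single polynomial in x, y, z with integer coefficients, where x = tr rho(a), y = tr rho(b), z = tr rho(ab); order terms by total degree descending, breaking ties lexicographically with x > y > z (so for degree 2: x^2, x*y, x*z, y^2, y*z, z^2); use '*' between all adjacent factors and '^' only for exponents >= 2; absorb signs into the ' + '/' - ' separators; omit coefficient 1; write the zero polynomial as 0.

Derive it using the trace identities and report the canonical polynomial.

x^2*y^4 - 2*x*y^3*z - 2*x^2*y^2 + y^2*z^2 + 3*x*y*z - y^2 - z^2 + 2

trace(b^2) = trace(b) trace(b) - trace(1) = y^2 - 2
trace(b^3) = trace(b) trace(b^2) - trace(b) = y^3 - 3*y
trace(b^4) = trace(b) trace(b^3) - trace(b^2) = y^4 - 4*y^2 + 2
trace(a b^2) = trace(b) trace(a b) - trace(a) = y*z - x
reduce: trace(a b^3) = trace(b) trace(a b^2) - trace(a b) = y^2*z - x*y - z
reduce: trace(b^4 a) = trace(b) trace(a b^3) - trace(a b^2) = y^3*z - x*y^2 - 2*y*z + x
reduce: trace(b^3 a^-1 b) = trace(b^4) trace(a) - trace(b^4 a) = x*y^4 - y^3*z - 3*x*y^2 + 2*y*z + x
trace(a b a b) = trace(b a) trace(b a) - trace(1) = z^2 - 2
trace(a b a) = trace(a) trace(b a) - trace(b) = x*z - y
trace(a b a b^2) = trace(b) trace(a b a b) - trace(a b a) = y*z^2 - x*z - y
so trace(b a b^3 a) = trace(b) trace(a b a b^2) - trace(a b a b) = y^2*z^2 - x*y*z - y^2 - z^2 + 2
reduce: trace(b^3 a^-1 b a) = trace(b a b^3) trace(a) - trace(b a b^3 a) = x*y^3*z - x^2*y^2 - y^2*z^2 - x*y*z + x^2 + y^2 + z^2 - 2
reduce: trace(b a^-1 b^3 a^-1) = trace(b^3 a^-1 b) trace(a) - trace(b^3 a^-1 b a) = x^2*y^4 - 2*x*y^3*z - 2*x^2*y^2 + y^2*z^2 + 3*x*y*z - y^2 - z^2 + 2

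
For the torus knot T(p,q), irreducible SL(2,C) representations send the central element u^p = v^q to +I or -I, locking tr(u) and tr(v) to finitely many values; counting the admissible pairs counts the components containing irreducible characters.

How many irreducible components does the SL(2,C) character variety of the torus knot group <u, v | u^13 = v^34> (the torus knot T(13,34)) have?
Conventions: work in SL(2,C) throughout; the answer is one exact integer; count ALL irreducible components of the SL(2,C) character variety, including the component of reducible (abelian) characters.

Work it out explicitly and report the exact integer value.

Gamma = < u, v | u^13 = v^34 > (torus knot T(13,34)); the central element u^13 = v^34 acts as +I or -I in any irreducible SL(2,C) representation.
This locks tr(u) to 2*cos(pi*alpha/13), alpha in 1..12, and tr(v) to 2*cos(pi*beta/34), beta in 1..33, on each component of irreducible characters.
Consistency of u^13 = (-1)^alpha I with v^34 = (-1)^beta I forces alpha = beta (mod 2).
count pairs: odd alpha (6 choices) x odd beta (17), plus even alpha (6) x even beta (16): 6*17 + 6*16 = 198.
components with irreducible characters: 198; plus the single component of reducible (abelian) characters: total 199.

199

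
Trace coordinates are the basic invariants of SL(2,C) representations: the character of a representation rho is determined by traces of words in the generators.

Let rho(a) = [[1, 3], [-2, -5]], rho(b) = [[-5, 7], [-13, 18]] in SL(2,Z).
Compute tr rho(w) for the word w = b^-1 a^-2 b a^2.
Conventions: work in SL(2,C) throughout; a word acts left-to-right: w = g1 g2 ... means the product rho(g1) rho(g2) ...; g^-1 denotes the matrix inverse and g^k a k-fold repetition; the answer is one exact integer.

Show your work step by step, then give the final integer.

230226

rho(b^-1) = [[18, -7], [13, -5]]
... * rho(a^-1) = [[-5, -3], [2, 1]]  ->  [[-104, -61], [-75, -44]]
... * rho(a^-1) = [[-5, -3], [2, 1]]  ->  [[398, 251], [287, 181]]
... * rho(b) = [[-5, 7], [-13, 18]]  ->  [[-5253, 7304], [-3788, 5267]]
... * rho(a) = [[1, 3], [-2, -5]]  ->  [[-19861, -52279], [-14322, -37699]]
... * rho(a) = [[1, 3], [-2, -5]]  ->  [[84697, 201812], [61076, 145529]]
tr = 84697 + 145529 = 230226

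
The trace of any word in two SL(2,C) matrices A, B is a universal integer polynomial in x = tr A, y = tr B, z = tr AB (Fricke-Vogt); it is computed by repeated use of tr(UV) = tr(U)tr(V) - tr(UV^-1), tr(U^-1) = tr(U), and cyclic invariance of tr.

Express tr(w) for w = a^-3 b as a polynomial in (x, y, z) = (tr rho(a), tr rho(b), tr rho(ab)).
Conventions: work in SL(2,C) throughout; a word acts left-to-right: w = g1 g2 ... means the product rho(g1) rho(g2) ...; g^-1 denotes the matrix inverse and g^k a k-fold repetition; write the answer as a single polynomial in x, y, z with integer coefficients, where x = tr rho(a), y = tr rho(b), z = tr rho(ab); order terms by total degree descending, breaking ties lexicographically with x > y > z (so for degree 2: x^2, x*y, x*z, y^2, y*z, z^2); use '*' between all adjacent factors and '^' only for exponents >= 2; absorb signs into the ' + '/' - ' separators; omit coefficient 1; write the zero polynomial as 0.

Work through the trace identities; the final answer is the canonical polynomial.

x^3*y - x^2*z - 2*x*y + z

tr(b a^-1) = tr(b) * tr(a) - tr(b a) = x*y - z
next, tr(b a^-2) = tr(b a^-1) * tr(a) - tr(b) = x^2*y - x*z - y
and tr(a^-3 b) = tr(b a^-2) * tr(a) - tr(b a^-1) = x^3*y - x^2*z - 2*x*y + z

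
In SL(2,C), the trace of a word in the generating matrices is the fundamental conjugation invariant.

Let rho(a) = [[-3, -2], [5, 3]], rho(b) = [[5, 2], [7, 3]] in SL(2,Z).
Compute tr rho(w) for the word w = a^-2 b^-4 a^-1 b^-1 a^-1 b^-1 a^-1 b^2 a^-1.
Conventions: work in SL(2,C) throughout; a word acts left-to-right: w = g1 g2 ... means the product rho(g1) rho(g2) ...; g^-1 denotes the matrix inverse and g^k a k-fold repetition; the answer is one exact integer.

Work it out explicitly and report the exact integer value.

rho(a^-1) = [[3, 2], [-5, -3]]
... * rho(a^-1) = [[3, 2], [-5, -3]]  ->  [[-1, 0], [0, -1]]
... * rho(b^-1) = [[3, -2], [-7, 5]]  ->  [[-3, 2], [7, -5]]
... * rho(b^-1) = [[3, -2], [-7, 5]]  ->  [[-23, 16], [56, -39]]
... * rho(b^-1) = [[3, -2], [-7, 5]]  ->  [[-181, 126], [441, -307]]
... * rho(b^-1) = [[3, -2], [-7, 5]]  ->  [[-1425, 992], [3472, -2417]]
... * rho(a^-1) = [[3, 2], [-5, -3]]  ->  [[-9235, -5826], [22501, 14195]]
... * rho(b^-1) = [[3, -2], [-7, 5]]  ->  [[13077, -10660], [-31862, 25973]]
... * rho(a^-1) = [[3, 2], [-5, -3]]  ->  [[92531, 58134], [-225451, -141643]]
... * rho(b^-1) = [[3, -2], [-7, 5]]  ->  [[-129345, 105608], [315148, -257313]]
... * rho(a^-1) = [[3, 2], [-5, -3]]  ->  [[-916075, -575514], [2232009, 1402235]]
... * rho(b) = [[5, 2], [7, 3]]  ->  [[-8608973, -3558692], [20975690, 8670723]]
... * rho(b) = [[5, 2], [7, 3]]  ->  [[-67955709, -27894022], [165573511, 67963549]]
... * rho(a^-1) = [[3, 2], [-5, -3]]  ->  [[-64397017, -52229352], [156902788, 127256375]]
tr = -64397017 + 127256375 = 62859358

62859358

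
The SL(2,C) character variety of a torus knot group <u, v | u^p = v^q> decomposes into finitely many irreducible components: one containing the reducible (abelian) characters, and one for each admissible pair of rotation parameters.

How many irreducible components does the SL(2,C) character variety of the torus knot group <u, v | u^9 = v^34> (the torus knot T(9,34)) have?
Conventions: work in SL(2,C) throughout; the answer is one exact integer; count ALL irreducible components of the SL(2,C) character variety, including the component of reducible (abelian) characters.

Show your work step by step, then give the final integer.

133

In the torus knot group T(9,34), u^9 = v^34 is central, so an irreducible representation sends it to +I or -I (Schur).
So on each irreducible component the traces are pinned: tr(u) = 2*cos(pi*alpha/9) with 1 <= alpha <= 8, tr(v) = 2*cos(pi*beta/34) with 1 <= beta <= 33.
u^9 = (-1)^alpha I and v^34 = (-1)^beta I must agree, so alpha and beta have equal parity.
Enumerate parity-matched pairs: 4*17 odd-odd plus 4*16 even-even gives 132.
components with irreducible characters: 132; plus the single component of reducible (abelian) characters: total 133.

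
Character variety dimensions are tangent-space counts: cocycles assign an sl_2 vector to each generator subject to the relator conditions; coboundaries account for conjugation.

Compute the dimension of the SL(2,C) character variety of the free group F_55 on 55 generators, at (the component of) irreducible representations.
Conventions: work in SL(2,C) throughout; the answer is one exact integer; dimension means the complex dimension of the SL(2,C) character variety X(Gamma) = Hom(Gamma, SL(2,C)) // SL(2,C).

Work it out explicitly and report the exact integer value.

Gamma = F_55 has 55 generators and no relators.
Z^1(Gamma, Ad rho) = (sl_2)^55: a cocycle is a free choice of one sl_2 vector per generator, so dim Z^1 = 3*55 = 165.
At an irreducible rho the centralizer of the image in sl_2 is 0, so the coboundary map sl_2 -> Z^1 is injective: dim B^1 = 3.
Therefore dim X = 165 - 3 = 162.

162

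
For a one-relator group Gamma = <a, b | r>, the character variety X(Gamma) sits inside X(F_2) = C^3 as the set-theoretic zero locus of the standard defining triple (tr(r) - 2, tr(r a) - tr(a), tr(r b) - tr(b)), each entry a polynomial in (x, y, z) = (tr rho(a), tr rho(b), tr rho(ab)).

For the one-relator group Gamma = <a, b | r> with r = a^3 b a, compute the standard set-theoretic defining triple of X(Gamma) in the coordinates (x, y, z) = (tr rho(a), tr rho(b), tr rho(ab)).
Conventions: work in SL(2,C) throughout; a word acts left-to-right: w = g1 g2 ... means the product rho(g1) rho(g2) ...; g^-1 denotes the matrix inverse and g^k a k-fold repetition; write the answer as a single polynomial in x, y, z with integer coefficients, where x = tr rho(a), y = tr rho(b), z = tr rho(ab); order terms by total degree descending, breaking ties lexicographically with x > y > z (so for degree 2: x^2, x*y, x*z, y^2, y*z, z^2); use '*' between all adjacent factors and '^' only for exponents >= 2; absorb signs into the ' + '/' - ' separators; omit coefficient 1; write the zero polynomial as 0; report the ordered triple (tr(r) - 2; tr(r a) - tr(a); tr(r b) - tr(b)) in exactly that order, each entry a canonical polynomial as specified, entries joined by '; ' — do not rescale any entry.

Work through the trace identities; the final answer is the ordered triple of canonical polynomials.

x^3*z - x^2*y - 2*x*z + y - 2; x^4*z - x^3*y - 3*x^2*z + 2*x*y - x + z; x^2*z^2 - x*y*z - x^2 - z^2 - y + 2

tr(b a^2) = tr(a) tr(b a) - tr(b)  (reduce the a square) = x*z - y
use: tr(a^2 b a) = tr(a) tr(b a^2) - tr(b a)  (reduce the a square) = x^2*z - x*y - z
use: tr(a^3 b a) = tr(a) tr(a^2 b a) - tr(a^2 b)  (reduce the a square) = x^3*z - x^2*y - 2*x*z + y
apply: tr(a^3 b a^2) = tr(a) tr(a^3 b a) - tr(a^3 b) = x^4*z - x^3*y - 3*x^2*z + 2*x*y + z
tr(b a b a) = tr(a b) tr(a b) - tr(1)   [split at repeated a] = z^2 - 2
use: tr(b a b) = tr(b) tr(a b) - tr(a) = y*z - x
use: tr(b a b a^2) = tr(a) tr(b a b a) - tr(b a b) = x*z^2 - y*z - x
tr(a^3 b a b) = tr(a) tr(b a b a^2) - tr(b a b a) = x^2*z^2 - x*y*z - x^2 - z^2 + 2
assemble the triple (tr(r) - 2; tr(r a) - x; tr(r b) - y)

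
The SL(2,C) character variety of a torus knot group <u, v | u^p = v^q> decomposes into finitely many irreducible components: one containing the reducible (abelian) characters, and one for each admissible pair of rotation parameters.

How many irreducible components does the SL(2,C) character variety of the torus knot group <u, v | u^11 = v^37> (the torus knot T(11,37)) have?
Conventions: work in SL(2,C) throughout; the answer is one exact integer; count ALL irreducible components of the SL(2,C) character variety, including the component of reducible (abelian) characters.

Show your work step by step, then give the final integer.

Gamma = < u, v | u^11 = v^37 > (torus knot T(11,37)); the central element u^11 = v^37 acts as +I or -I in any irreducible SL(2,C) representation.
This locks tr(u) to 2*cos(pi*alpha/11), alpha in 1..10, and tr(v) to 2*cos(pi*beta/37), beta in 1..36, on each component of irreducible characters.
Consistency of u^11 = (-1)^alpha I with v^37 = (-1)^beta I forces alpha = beta (mod 2).
Enumerate parity-matched pairs: 5*18 odd-odd plus 5*18 even-even gives 180.
components with irreducible characters: 180; plus the single component of reducible (abelian) characters: total 181.

181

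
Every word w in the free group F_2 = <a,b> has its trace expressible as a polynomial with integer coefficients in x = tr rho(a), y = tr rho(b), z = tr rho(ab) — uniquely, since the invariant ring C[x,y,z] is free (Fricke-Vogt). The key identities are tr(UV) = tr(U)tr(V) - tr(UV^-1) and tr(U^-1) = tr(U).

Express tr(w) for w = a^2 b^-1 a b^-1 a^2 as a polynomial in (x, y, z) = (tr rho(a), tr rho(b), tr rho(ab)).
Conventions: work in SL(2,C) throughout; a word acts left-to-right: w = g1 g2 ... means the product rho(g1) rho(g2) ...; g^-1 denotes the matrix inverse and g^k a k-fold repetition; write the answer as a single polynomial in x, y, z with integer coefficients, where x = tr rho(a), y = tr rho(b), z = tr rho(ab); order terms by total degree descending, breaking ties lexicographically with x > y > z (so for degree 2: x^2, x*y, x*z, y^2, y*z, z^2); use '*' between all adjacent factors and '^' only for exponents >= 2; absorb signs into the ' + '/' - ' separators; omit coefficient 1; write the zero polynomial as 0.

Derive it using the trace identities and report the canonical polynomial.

trace(a^2) = trace(a) trace(a) - trace(1) = x^2 - 2
trace(a^3) = trace(a) trace(a^2) - trace(a) = x^3 - 3*x
trace(a^4) = trace(a) trace(a^3) - trace(a^2) = x^4 - 4*x^2 + 2
trace(a^5) = trace(a) trace(a^4) - trace(a^3) = x^5 - 5*x^3 + 5*x
trace(b a^2) = trace(a) trace(b a) - trace(b) = x*z - y
trace(b a^3) = trace(a) trace(b a^2) - trace(b a) = x^2*z - x*y - z
trace(b a^4) = trace(a) trace(b a^3) - trace(b a^2) = x^3*z - x^2*y - 2*x*z + y
trace(a^5 b) = trace(a) trace(b a^4) - trace(b a^3) = x^4*z - x^3*y - 3*x^2*z + 2*x*y + z
trace(a^4 b^-1 a) = trace(a^5) trace(b) - trace(a^5 b) = x^5*y - x^4*z - 4*x^3*y + 3*x^2*z + 3*x*y - z
trace(b a b a) = trace(a b) trace(a b) - trace(1)   [split at repeated a] = z^2 - 2
trace(b a b) = trace(b) trace(a b) - trace(a) = y*z - x
trace(b a b a^2) = trace(a) trace(b a b a) - trace(b a b) = x*z^2 - y*z - x
trace(b a b a^3) = trace(a) trace(b a b a^2) - trace(b a b a) = x^2*z^2 - x*y*z - x^2 - z^2 + 2
trace(a b a^4 b) = trace(a) trace(b a b a^3) - trace(b a b a^2) = x^3*z^2 - x^2*y*z - x^3 - 2*x*z^2 + y*z + 3*x
trace(a^4 b^-1 a b) = trace(a b a^4) trace(b) - trace(a b a^4 b) = x^4*y*z - x^3*y^2 - x^3*z^2 - 2*x^2*y*z + x^3 + 2*x*y^2 + 2*x*z^2 - 3*x
trace(a^2 b^-1 a b^-1 a^2) = trace(a^4 b^-1 a) trace(b) - trace(a^4 b^-1 a b) = x^5*y^2 - 2*x^4*y*z - 3*x^3*y^2 + x^3*z^2 + 5*x^2*y*z - x^3 + x*y^2 - 2*x*z^2 - y*z + 3*x

x^5*y^2 - 2*x^4*y*z - 3*x^3*y^2 + x^3*z^2 + 5*x^2*y*z - x^3 + x*y^2 - 2*x*z^2 - y*z + 3*x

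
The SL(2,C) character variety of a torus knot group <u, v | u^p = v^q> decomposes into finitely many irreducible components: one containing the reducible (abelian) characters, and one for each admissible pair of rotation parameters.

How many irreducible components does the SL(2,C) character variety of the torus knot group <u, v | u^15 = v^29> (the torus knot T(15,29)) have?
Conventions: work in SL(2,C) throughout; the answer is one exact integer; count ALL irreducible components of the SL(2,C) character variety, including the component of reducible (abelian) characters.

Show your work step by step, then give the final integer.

197

Gamma = < u, v | u^15 = v^29 > (torus knot T(15,29)); the central element u^15 = v^29 acts as +I or -I in any irreducible SL(2,C) representation.
On an irreducible component, tr(u) is locked at 2*cos(pi*alpha/15) for some alpha in 1..14, and tr(v) at 2*cos(pi*beta/29) for some beta in 1..28.
Consistency of u^15 = (-1)^alpha I with v^29 = (-1)^beta I forces alpha = beta (mod 2).
Enumerate parity-matched pairs: 7*14 odd-odd plus 7*14 even-even gives 196.
components with irreducible characters: 196; plus the single component of reducible (abelian) characters: total 197.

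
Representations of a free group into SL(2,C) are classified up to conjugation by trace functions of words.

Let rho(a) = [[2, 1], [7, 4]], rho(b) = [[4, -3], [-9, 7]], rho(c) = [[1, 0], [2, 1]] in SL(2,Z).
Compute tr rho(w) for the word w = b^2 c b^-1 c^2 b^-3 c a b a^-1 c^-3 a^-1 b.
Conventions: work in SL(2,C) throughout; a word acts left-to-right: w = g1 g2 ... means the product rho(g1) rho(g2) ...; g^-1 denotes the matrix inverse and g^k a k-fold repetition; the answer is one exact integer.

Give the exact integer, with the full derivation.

15167419672

rho(b) = [[4, -3], [-9, 7]]
... * rho(b) = [[4, -3], [-9, 7]]  ->  [[43, -33], [-99, 76]]
... * rho(c) = [[1, 0], [2, 1]]  ->  [[-23, -33], [53, 76]]
... * rho(b^-1) = [[7, 3], [9, 4]]  ->  [[-458, -201], [1055, 463]]
... * rho(c) = [[1, 0], [2, 1]]  ->  [[-860, -201], [1981, 463]]
... * rho(c) = [[1, 0], [2, 1]]  ->  [[-1262, -201], [2907, 463]]
... * rho(b^-1) = [[7, 3], [9, 4]]  ->  [[-10643, -4590], [24516, 10573]]
... * rho(b^-1) = [[7, 3], [9, 4]]  ->  [[-115811, -50289], [266769, 115840]]
... * rho(b^-1) = [[7, 3], [9, 4]]  ->  [[-1263278, -548589], [2909943, 1263667]]
... * rho(c) = [[1, 0], [2, 1]]  ->  [[-2360456, -548589], [5437277, 1263667]]
... * rho(a) = [[2, 1], [7, 4]]  ->  [[-8561035, -4554812], [19720223, 10491945]]
... * rho(b) = [[4, -3], [-9, 7]]  ->  [[6749168, -6200579], [-15546613, 14282946]]
... * rho(a^-1) = [[4, -1], [-7, 2]]  ->  [[70400725, -19150326], [-162167074, 44112505]]
... * rho(c^-1) = [[1, 0], [-2, 1]]  ->  [[108701377, -19150326], [-250392084, 44112505]]
... * rho(c^-1) = [[1, 0], [-2, 1]]  ->  [[147002029, -19150326], [-338617094, 44112505]]
... * rho(c^-1) = [[1, 0], [-2, 1]]  ->  [[185302681, -19150326], [-426842104, 44112505]]
... * rho(a^-1) = [[4, -1], [-7, 2]]  ->  [[875263006, -223603333], [-2016155951, 515067114]]
... * rho(b) = [[4, -3], [-9, 7]]  ->  [[5513482021, -4191012349], [-12700227830, 9653937651]]
tr = 5513482021 + 9653937651 = 15167419672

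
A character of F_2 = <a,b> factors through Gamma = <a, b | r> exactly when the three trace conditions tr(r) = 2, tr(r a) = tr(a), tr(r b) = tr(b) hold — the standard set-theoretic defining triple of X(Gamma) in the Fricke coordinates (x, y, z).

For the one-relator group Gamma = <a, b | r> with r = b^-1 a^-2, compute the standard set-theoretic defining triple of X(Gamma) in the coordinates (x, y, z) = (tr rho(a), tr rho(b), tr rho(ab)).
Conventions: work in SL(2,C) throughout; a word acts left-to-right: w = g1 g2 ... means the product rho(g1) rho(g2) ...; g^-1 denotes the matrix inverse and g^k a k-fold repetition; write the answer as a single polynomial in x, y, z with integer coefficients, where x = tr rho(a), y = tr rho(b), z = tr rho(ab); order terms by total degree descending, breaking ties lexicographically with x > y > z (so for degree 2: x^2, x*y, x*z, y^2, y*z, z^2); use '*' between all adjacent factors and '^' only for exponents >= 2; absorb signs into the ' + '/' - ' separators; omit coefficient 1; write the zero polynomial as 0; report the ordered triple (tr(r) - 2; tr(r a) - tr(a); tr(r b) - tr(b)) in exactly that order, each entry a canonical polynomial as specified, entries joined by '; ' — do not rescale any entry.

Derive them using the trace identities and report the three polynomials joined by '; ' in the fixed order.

x*z - y - 2; -x + z; x^2 - y - 2

trace(b^-1) = trace(b) = y
so trace(b^-1 a) = trace(a)*trace(b) - trace(a b)  (eliminate b^-1) = x*y - z
trace(a^-1 b^-1) = trace(b^-1)*trace(a) - trace(b^-1 a)  (eliminate a^-1) = z
trace(b^-1 a^-2) = trace(a^-1 b^-1)*trace(a) - trace(a^-1 b^-1 a)  (eliminate a^-1) = x*z - y
trace(a^-2) = trace(a^-1)*trace(a) - trace(1)   [inverse elimination on a] = x^2 - 2
assemble the triple (trace(r) - 2; trace(r a) - x; trace(r b) - y)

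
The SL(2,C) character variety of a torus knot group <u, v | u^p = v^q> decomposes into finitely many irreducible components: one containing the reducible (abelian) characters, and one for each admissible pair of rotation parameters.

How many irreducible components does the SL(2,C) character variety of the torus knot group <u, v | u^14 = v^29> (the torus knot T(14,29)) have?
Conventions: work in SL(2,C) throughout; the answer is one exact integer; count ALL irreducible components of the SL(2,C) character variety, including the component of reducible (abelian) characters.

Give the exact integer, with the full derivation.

183

Gamma = < u, v | u^14 = v^29 > (torus knot T(14,29)); the central element u^14 = v^29 acts as +I or -I in any irreducible SL(2,C) representation.
So on each irreducible component the traces are pinned: tr(u) = 2*cos(pi*alpha/14) with 1 <= alpha <= 13, tr(v) = 2*cos(pi*beta/29) with 1 <= beta <= 28.
u^14 = (-1)^alpha I and v^29 = (-1)^beta I must agree, so alpha and beta have equal parity.
count pairs: odd alpha (7 choices) x odd beta (14), plus even alpha (6) x even beta (14): 7*14 + 6*14 = 182.
components with irreducible characters: 182; plus the single component of reducible (abelian) characters: total 183.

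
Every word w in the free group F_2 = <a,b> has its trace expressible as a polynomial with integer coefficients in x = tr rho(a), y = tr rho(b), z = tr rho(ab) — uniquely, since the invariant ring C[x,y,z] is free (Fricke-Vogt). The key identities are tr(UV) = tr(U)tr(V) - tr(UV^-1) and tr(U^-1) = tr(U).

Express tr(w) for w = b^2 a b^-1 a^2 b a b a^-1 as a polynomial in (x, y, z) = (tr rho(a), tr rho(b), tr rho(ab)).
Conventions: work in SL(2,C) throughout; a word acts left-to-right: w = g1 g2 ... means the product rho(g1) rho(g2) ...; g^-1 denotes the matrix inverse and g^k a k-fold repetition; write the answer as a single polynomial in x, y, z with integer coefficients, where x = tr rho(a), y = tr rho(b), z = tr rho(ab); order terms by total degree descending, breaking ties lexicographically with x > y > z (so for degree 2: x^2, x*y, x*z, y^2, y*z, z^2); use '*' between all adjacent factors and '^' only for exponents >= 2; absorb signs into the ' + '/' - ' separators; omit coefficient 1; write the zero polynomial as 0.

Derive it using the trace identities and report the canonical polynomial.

x^3*y^3*z^2 - x^4*y^2*z - x^2*y^4*z - 2*x^2*y^2*z^3 + x^3*y*z^2 + x*y^3*z^2 + x*y*z^4 + 4*x^2*y^2*z - 3*x*y*z^2 - x^2*z - y^2*z + z

and tr(a b a b) = tr(a b) tr(a b) - tr(1)   [split at a repeated a] = z^2 - 2
tr(a b a) = tr(a) tr(b a) - tr(b)   [square of a] = x*z - y
and tr(b a b^2 a) = tr(b) tr(a b a b) - tr(a b a)   [square of b] = y*z^2 - x*z - y
and tr(b a b) = tr(b) tr(a b) - tr(a)   [square of b] = y*z - x
tr(b a b^2) = tr(b) tr(b a b) - tr(b a)   [square of b] = y^2*z - x*y - z
tr(b a b^2 a^2) = tr(a) tr(b a b^2 a) - tr(b a b^2)   [square of a] = x*y*z^2 - x^2*z - y^2*z + z
next, tr(b a^3 b a b) = tr(a) tr(b a b^2 a^2) - tr(b a b^2 a)   [square of a] = x^2*y*z^2 - x^3*z - x*y^2*z - y*z^2 + 2*x*z + y
and tr(b a b a^2) = tr(a) tr(b a b a) - tr(b a b)   [square of a] = x*z^2 - y*z - x
and tr(b a^3 b a) = tr(a) tr(b a b a^2) - tr(b a b a)   [square of a] = x^2*z^2 - x*y*z - x^2 - z^2 + 2
tr(a^2 b a b^3 a) = tr(b) tr(b a^3 b a b) - tr(b a^3 b a)   [square of b] = x^2*y^2*z^2 - x^3*y*z - x*y^3*z - x^2*z^2 - y^2*z^2 + 3*x*y*z + x^2 + y^2 + z^2 - 2
and tr(a b a b a b) = tr(a b a b) tr(a b) - tr(b a)   [split at a repeated a] = z^3 - 3*z
tr(a b a b a b^2) = tr(b) tr(a b a b a b) - tr(a b a b a)   [square of b] = y*z^3 - x*z^2 - 2*y*z + x
tr(b a b^3 a b a) = tr(b) tr(a b a b a b^2) - tr(a b a b a b)   [square of b] = y^2*z^3 - x*y*z^2 - 2*y^2*z - z^3 + x*y + 3*z
and tr(b^2) = tr(b) tr(b) - tr(1)   [square of b] = y^2 - 2
next, tr(a b^2 a) = tr(a) tr(b^2 a) - tr(b^2)   [square of a] = x*y*z - x^2 - y^2 + 2
tr(a b^2 a b^2) = tr(b) tr(a b^2 a b) - tr(a b^2 a)   [square of b] = y^2*z^2 - 2*x*y*z + x^2 - 2
tr(b a b^3 a b) = tr(b) tr(a b^2 a b^2) - tr(a b^2 a b)   [square of b] = y^3*z^2 - 2*x*y^2*z + x^2*y - y*z^2 + x*z - y
and tr(a^2 b a b^3 a b) = tr(a) tr(b a b^3 a b a) - tr(b a b^3 a b)   [square of a] = x*y^2*z^3 - x^2*y*z^2 - y^3*z^2 - x*z^3 + y*z^2 + 2*x*z + y
and tr(b^2 a b^-1 a^2 b a b) = tr(a^2 b a b^3 a) tr(b) - tr(a^2 b a b^3 a b)   [inverse elimination on b] = x^2*y^3*z^2 - x^3*y^2*z - x*y^4*z - x*y^2*z^3 + 3*x*y^2*z + x*z^3 + x^2*y + y^3 - 2*x*z - 3*y
tr(a^2 b a b a b) = tr(a) tr(b a b a b a) - tr(b a b a b)   [square of a] = x*z^3 - y*z^2 - 2*x*z + y
tr(b a b a b^2 a^2) = tr(b) tr(a^2 b a b a b) - tr(a^2 b a b a)   [square of b] = x*y*z^3 - x^2*z^2 - y^2*z^2 - x*y*z + x^2 + y^2 + z^2 - 2
tr(a^2 b a b a b^2 a) = tr(a) tr(b a b a b^2 a^2) - tr(b a b a b^2 a)   [square of a] = x^2*y*z^3 - x^3*z^2 - x*y^2*z^2 - x^2*y*z - y*z^3 + x^3 + x*y^2 + 2*x*z^2 + 2*y*z - 3*x
tr(b a b a b a b a) = tr(a b a b a b) tr(a b) - tr(b a b a)   [split at a repeated a] = z^4 - 4*z^2 + 2
next, tr(a b a^2 b a b a b) = tr(a) tr(b a b a b a b a) - tr(b a b a b a b)   [square of a] = x*z^4 - y*z^3 - 3*x*z^2 + 2*y*z + x
next, tr(a b a^2 b a b a) = tr(a) tr(b a^2 b a b a) - tr(b a^2 b a b)   [square of a] = x^2*z^3 - 2*x*y*z^2 - x^2*z + y^2*z + x*y - z
tr(a^2 b a b a b^2 a b) = tr(b) tr(a b a^2 b a b a b) - tr(a b a^2 b a b a)   [square of b] = x*y*z^4 - x^2*z^3 - y^2*z^3 - x*y*z^2 + x^2*z + y^2*z + z
and tr(b^2 a b^-1 a^2 b a b a) = tr(a^2 b a b a b^2 a) tr(b) - tr(a^2 b a b a b^2 a b)   [inverse elimination on b] = x^2*y^2*z^3 - x^3*y*z^2 - x*y^3*z^2 - x*y*z^4 - x^2*y^2*z + x^2*z^3 + x^3*y + x*y^3 + 3*x*y*z^2 - x^2*z + y^2*z - 3*x*y - z
next, tr(b^2 a b^-1 a^2 b a b a^-1) = tr(b^2 a b^-1 a^2 b a b) tr(a) - tr(b^2 a b^-1 a^2 b a b a)   [inverse elimination on a] = x^3*y^3*z^2 - x^4*y^2*z - x^2*y^4*z - 2*x^2*y^2*z^3 + x^3*y*z^2 + x*y^3*z^2 + x*y*z^4 + 4*x^2*y^2*z - 3*x*y*z^2 - x^2*z - y^2*z + z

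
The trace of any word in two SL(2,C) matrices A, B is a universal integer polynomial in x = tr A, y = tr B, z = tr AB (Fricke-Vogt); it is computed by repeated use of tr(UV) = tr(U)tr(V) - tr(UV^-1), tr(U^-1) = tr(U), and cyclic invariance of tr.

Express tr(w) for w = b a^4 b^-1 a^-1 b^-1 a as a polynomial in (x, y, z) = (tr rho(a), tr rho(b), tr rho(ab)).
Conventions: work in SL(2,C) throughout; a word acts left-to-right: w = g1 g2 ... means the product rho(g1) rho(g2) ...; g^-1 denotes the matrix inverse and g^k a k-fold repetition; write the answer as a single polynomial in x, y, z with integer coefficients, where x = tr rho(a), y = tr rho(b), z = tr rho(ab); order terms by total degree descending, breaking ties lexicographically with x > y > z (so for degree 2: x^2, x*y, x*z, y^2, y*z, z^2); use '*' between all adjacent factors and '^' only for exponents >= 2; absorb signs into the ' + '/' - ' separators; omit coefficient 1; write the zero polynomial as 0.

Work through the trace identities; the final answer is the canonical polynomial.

x^4*y*z^2 - x^5*z - x^3*y^2*z - x^3*z^3 + x^4*y - 2*x^2*y*z^2 + 5*x^3*z + 2*x*y^2*z + 2*x*z^3 - 3*x^2*y - 6*x*z + y

trace(a^2) = trace(a) trace(a) - trace(1)   [square of a] = x^2 - 2
trace(a^3) = trace(a) trace(a^2) - trace(a)   [square of a] = x^3 - 3*x
use: trace(a^4) = trace(a) trace(a^3) - trace(a^2)   [square of a] = x^4 - 4*x^2 + 2
apply: trace(b a^2) = trace(a) trace(b a) - trace(b)   [square of a] = x*z - y
use: trace(a b a^2) = trace(a) trace(b a^2) - trace(b a)   [square of a] = x^2*z - x*y - z
use: trace(a^3 b a) = trace(a) trace(a b a^2) - trace(a b a)   [square of a] = x^3*z - x^2*y - 2*x*z + y
apply: trace(a b a^4) = trace(a) trace(a^3 b a) - trace(a^3 b)   [square of a] = x^4*z - x^3*y - 3*x^2*z + 2*x*y + z
apply: trace(b a b a) = trace(a b) trace(a b) - trace(1)   [split at a repeated a] = z^2 - 2
trace(b a b) = trace(b) trace(a b) - trace(a)   [square of b] = y*z - x
trace(a b a b a) = trace(a) trace(b a b a) - trace(b a b)   [square of a] = x*z^2 - y*z - x
trace(a b a b a^2) = trace(a) trace(a b a b a) - trace(a b a b)   [square of a] = x^2*z^2 - x*y*z - x^2 - z^2 + 2
use: trace(a b a b a^3) = trace(a) trace(a b a b a^2) - trace(a b a b a)   [square of a] = x^3*z^2 - x^2*y*z - x^3 - 2*x*z^2 + y*z + 3*x
use: trace(a b a b a^4) = trace(a) trace(a b a b a^3) - trace(a b a b a^2)   [square of a] = x^4*z^2 - x^3*y*z - x^4 - 3*x^2*z^2 + 2*x*y*z + 4*x^2 + z^2 - 2
trace(b a b a b a) = trace(b a b a) trace(b a) - trace(a b)   [split at a repeated b] = z^3 - 3*z
use: trace(b a b a b) = trace(b) trace(a b a b) - trace(a b a)   [square of b] = y*z^2 - x*z - y
trace(a b a b a b a) = trace(a) trace(b a b a b a) - trace(b a b a b)   [square of a] = x*z^3 - y*z^2 - 2*x*z + y
trace(a^2 b a b a b a) = trace(a) trace(a b a b a b a) - trace(a b a b a b)   [square of a] = x^2*z^3 - x*y*z^2 - 2*x^2*z - z^3 + x*y + 3*z
apply: trace(a b a b a^4 b) = trace(a) trace(a^2 b a b a b a) - trace(a^2 b a b a b)   [square of a] = x^3*z^3 - x^2*y*z^2 - 2*x^3*z - 2*x*z^3 + x^2*y + y*z^2 + 5*x*z - y
trace(b a b a^4 b^-1 a) = trace(a b a b a^4) trace(b) - trace(a b a b a^4 b)   [inverse elimination on b] = x^4*y*z^2 - x^3*y^2*z - x^3*z^3 - x^4*y - 2*x^2*y*z^2 + 2*x^3*z + 2*x*y^2*z + 2*x*z^3 + 3*x^2*y - 5*x*z - y
apply: trace(a b a^4 b^-1 a^-1 b) = trace(b a b a^4 b^-1) trace(a) - trace(b a b a^4 b^-1 a)   [inverse elimination on a] = -x^4*y*z^2 + x^5*z + x^3*y^2*z + x^3*z^3 + 2*x^2*y*z^2 - 5*x^3*z - 2*x*y^2*z - 2*x*z^3 - x^2*y + 6*x*z + y
use: trace(b a^4 b^-1 a^-1 b^-1 a) = trace(a b a^4 b^-1 a^-1) trace(b) - trace(a b a^4 b^-1 a^-1 b)   [inverse elimination on b] = x^4*y*z^2 - x^5*z - x^3*y^2*z - x^3*z^3 + x^4*y - 2*x^2*y*z^2 + 5*x^3*z + 2*x*y^2*z + 2*x*z^3 - 3*x^2*y - 6*x*z + y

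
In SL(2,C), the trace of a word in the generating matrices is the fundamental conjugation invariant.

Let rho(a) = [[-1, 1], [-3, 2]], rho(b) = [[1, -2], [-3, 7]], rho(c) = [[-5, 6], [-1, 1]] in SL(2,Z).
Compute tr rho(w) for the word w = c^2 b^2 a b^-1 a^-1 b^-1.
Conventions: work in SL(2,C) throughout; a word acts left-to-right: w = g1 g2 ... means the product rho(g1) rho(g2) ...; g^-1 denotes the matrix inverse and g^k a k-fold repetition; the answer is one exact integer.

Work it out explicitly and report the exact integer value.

rho(c) = [[-5, 6], [-1, 1]]
... * rho(c) = [[-5, 6], [-1, 1]]  ->  [[19, -24], [4, -5]]
... * rho(b) = [[1, -2], [-3, 7]]  ->  [[91, -206], [19, -43]]
... * rho(b) = [[1, -2], [-3, 7]]  ->  [[709, -1624], [148, -339]]
... * rho(a) = [[-1, 1], [-3, 2]]  ->  [[4163, -2539], [869, -530]]
... * rho(b^-1) = [[7, 2], [3, 1]]  ->  [[21524, 5787], [4493, 1208]]
... * rho(a^-1) = [[2, -1], [3, -1]]  ->  [[60409, -27311], [12610, -5701]]
... * rho(b^-1) = [[7, 2], [3, 1]]  ->  [[340930, 93507], [71167, 19519]]
tr = 340930 + 19519 = 360449

360449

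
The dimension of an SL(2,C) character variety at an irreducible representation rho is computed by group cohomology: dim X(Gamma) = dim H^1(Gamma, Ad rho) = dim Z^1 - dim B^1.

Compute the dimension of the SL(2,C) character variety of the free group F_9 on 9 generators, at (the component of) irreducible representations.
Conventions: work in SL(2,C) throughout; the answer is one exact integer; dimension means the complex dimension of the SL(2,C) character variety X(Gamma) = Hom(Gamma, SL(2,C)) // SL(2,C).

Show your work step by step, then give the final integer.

The free group F_9: 9 generators, no relators.
A cocycle picks one sl_2 vector per generator freely, giving dim Z^1 = 3*9 = 27.
Irreducibility makes the coboundary map sl_2 -> Z^1 injective (trivial centralizer), so dim B^1 = 3.
dim H^1 = 27 - 3 = 24, which is dim X.

24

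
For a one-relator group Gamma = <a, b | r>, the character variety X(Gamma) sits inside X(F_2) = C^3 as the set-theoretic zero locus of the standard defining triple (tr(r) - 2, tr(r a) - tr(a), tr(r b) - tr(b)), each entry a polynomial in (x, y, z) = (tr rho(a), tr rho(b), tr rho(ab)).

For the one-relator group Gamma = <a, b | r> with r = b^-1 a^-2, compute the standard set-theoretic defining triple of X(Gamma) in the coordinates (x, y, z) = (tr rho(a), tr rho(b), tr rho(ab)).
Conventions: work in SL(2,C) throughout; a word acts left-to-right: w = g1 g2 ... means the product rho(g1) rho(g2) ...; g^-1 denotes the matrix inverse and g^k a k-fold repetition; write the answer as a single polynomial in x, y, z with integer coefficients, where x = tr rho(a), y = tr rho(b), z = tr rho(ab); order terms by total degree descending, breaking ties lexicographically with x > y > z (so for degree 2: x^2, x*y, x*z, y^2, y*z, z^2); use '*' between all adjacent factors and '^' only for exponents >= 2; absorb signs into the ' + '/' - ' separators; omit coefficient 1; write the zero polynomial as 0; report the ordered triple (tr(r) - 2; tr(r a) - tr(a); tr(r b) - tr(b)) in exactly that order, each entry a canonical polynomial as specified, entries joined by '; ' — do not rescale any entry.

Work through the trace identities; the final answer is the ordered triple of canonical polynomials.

x*z - y - 2; -x + z; x^2 - y - 2

trace(a^-1) = trace(a) = x
so trace(a^-1 b) = trace(b) trace(a) - trace(b a)   [inverse elimination on a] = x*y - z
reduce: trace(a^-1 b^-1) = trace(a^-1) trace(b) - trace(a^-1 b)   [inverse elimination on b] = z
trace(b^-1 a^-2) = trace(a^-1 b^-1) trace(a) - trace(a^-1 b^-1 a)   [inverse elimination on a] = x*z - y
reduce: trace(a^-2) = trace(a^-1) trace(a) - trace(1)   [inverse elimination on a] = x^2 - 2
assemble the triple (trace(r) - 2; trace(r a) - x; trace(r b) - y)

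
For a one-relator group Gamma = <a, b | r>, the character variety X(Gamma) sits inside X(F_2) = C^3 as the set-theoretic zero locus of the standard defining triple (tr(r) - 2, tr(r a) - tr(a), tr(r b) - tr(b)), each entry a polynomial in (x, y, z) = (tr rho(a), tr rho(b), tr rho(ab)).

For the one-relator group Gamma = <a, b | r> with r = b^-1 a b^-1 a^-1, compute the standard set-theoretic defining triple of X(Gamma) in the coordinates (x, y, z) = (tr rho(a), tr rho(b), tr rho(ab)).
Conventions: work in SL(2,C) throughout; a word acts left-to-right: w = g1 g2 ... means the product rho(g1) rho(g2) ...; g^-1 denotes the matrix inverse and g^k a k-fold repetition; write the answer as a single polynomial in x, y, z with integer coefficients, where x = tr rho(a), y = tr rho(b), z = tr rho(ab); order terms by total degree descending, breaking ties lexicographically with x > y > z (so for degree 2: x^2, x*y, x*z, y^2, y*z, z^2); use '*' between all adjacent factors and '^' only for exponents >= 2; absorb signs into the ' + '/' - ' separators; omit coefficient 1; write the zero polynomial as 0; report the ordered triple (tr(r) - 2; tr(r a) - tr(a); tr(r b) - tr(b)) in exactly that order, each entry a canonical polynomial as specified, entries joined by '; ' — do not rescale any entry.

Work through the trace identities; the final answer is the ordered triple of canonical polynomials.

x*y*z - x^2 - z^2; x*y^2 - y*z - 2*x; 0

tr(a b^-1) = tr(a)*tr(b) - tr(a b)   [inverse elimination on b] = x*y - z
tr(b^-1 a b^-1) = tr(a b^-1)*tr(b) - tr(a)   [inverse elimination on b] = x*y^2 - y*z - x
tr(a^2) = tr(a)*tr(a) - tr(1)   [square of a] = x^2 - 2
tr(a^2 b) = tr(a)*tr(b a) - tr(b)   [square of a] = x*z - y
tr(a b^-1 a) = tr(a^2)*tr(b) - tr(a^2 b)   [inverse elimination on b] = x^2*y - x*z - y
tr(a b a b) = tr(b a)*tr(b a) - tr(1)   [split at a repeated b] = z^2 - 2
tr(a b^-1 a b) = tr(a b a)*tr(b) - tr(a b a b)   [inverse elimination on b] = x*y*z - y^2 - z^2 + 2
tr(b^-1 a b^-1 a) = tr(a b^-1 a)*tr(b) - tr(a b^-1 a b)   [inverse elimination on b] = x^2*y^2 - 2*x*y*z + z^2 - 2
tr(b^-1 a b^-1 a^-1) = tr(b^-1 a b^-1)*tr(a) - tr(b^-1 a b^-1 a)   [inverse elimination on a] = x*y*z - x^2 - z^2 + 2
assemble the triple (tr(r) - 2; tr(r a) - x; tr(r b) - y)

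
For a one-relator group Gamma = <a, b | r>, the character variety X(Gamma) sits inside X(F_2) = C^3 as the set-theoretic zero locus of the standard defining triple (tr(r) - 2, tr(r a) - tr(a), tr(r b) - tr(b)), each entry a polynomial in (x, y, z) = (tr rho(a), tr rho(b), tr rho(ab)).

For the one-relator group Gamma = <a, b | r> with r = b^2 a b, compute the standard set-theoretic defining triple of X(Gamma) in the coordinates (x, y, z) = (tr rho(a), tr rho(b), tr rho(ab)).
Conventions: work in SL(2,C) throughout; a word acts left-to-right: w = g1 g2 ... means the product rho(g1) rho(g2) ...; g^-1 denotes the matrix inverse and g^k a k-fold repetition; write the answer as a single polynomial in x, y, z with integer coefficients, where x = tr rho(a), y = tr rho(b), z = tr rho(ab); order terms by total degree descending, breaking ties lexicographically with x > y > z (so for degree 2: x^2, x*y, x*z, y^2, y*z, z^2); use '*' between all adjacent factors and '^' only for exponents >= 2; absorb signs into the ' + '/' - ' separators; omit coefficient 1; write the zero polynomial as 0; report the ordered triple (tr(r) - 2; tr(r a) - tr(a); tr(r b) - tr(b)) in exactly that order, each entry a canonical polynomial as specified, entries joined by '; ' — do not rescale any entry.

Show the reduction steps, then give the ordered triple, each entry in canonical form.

y^2*z - x*y - z - 2; y*z^2 - x*z - x - y; y^3*z - x*y^2 - 2*y*z + x - y

reduce: tr(b a b) = tr(b)*tr(a b) - tr(a) = y*z - x
tr(b^2 a b) = tr(b)*tr(b a b) - tr(b a) = y^2*z - x*y - z
reduce: tr(a b a b) = tr(b a)*tr(b a) - tr(1)   [split at repeated b] = z^2 - 2
tr(a b a) = tr(a)*tr(b a) - tr(b) = x*z - y
tr(b^2 a b a) = tr(b)*tr(a b a b) - tr(a b a) = y*z^2 - x*z - y
tr(b^2 a b^2) = tr(b)*tr(a b^3) - tr(a b^2) = y^3*z - x*y^2 - 2*y*z + x
assemble the triple (tr(r) - 2; tr(r a) - x; tr(r b) - y)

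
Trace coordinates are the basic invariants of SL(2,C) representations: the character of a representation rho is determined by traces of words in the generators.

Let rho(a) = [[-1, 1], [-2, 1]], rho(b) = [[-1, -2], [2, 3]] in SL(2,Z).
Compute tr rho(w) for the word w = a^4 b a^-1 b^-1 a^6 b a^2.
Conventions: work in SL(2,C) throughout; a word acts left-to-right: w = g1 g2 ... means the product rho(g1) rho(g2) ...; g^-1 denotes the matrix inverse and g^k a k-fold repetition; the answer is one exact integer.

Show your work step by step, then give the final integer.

-10

rho(a) = [[-1, 1], [-2, 1]]
... * rho(a) = [[-1, 1], [-2, 1]]  ->  [[-1, 0], [0, -1]]
... * rho(a) = [[-1, 1], [-2, 1]]  ->  [[1, -1], [2, -1]]
... * rho(a) = [[-1, 1], [-2, 1]]  ->  [[1, 0], [0, 1]]
... * rho(b) = [[-1, -2], [2, 3]]  ->  [[-1, -2], [2, 3]]
... * rho(a^-1) = [[1, -1], [2, -1]]  ->  [[-5, 3], [8, -5]]
... * rho(b^-1) = [[3, 2], [-2, -1]]  ->  [[-21, -13], [34, 21]]
... * rho(a) = [[-1, 1], [-2, 1]]  ->  [[47, -34], [-76, 55]]
... * rho(a) = [[-1, 1], [-2, 1]]  ->  [[21, 13], [-34, -21]]
... * rho(a) = [[-1, 1], [-2, 1]]  ->  [[-47, 34], [76, -55]]
... * rho(a) = [[-1, 1], [-2, 1]]  ->  [[-21, -13], [34, 21]]
... * rho(a) = [[-1, 1], [-2, 1]]  ->  [[47, -34], [-76, 55]]
... * rho(a) = [[-1, 1], [-2, 1]]  ->  [[21, 13], [-34, -21]]
... * rho(b) = [[-1, -2], [2, 3]]  ->  [[5, -3], [-8, 5]]
... * rho(a) = [[-1, 1], [-2, 1]]  ->  [[1, 2], [-2, -3]]
... * rho(a) = [[-1, 1], [-2, 1]]  ->  [[-5, 3], [8, -5]]
tr = -5 + -5 = -10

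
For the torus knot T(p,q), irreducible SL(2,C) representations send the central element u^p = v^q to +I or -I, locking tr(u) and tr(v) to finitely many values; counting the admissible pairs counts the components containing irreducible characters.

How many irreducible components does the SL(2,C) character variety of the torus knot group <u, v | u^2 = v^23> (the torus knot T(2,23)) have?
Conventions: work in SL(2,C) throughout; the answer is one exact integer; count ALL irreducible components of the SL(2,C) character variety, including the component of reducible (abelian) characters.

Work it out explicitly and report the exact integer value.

In the torus knot group T(2,23), u^2 = v^23 is central, so an irreducible representation sends it to +I or -I (Schur).
So on each irreducible component the traces are pinned: tr(u) = 2*cos(pi*alpha/2) with 1 <= alpha <= 1, tr(v) = 2*cos(pi*beta/23) with 1 <= beta <= 22.
Consistency of u^2 = (-1)^alpha I with v^23 = (-1)^beta I forces alpha = beta (mod 2).
Enumerate parity-matched pairs: 1*11 odd-odd plus 0*11 even-even gives 11.
That is 11 components of irreducible characters, and with the reducible (abelian) component the total is 12.

12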